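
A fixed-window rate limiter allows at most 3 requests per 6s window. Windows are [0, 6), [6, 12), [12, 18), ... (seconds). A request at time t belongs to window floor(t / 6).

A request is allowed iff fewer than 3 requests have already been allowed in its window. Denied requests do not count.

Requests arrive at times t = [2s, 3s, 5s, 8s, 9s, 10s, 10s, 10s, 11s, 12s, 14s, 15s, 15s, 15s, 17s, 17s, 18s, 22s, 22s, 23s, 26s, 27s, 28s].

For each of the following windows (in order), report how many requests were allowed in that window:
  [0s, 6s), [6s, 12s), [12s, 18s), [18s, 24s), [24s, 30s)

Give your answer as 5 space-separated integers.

Answer: 3 3 3 3 3

Derivation:
Processing requests:
  req#1 t=2s (window 0): ALLOW
  req#2 t=3s (window 0): ALLOW
  req#3 t=5s (window 0): ALLOW
  req#4 t=8s (window 1): ALLOW
  req#5 t=9s (window 1): ALLOW
  req#6 t=10s (window 1): ALLOW
  req#7 t=10s (window 1): DENY
  req#8 t=10s (window 1): DENY
  req#9 t=11s (window 1): DENY
  req#10 t=12s (window 2): ALLOW
  req#11 t=14s (window 2): ALLOW
  req#12 t=15s (window 2): ALLOW
  req#13 t=15s (window 2): DENY
  req#14 t=15s (window 2): DENY
  req#15 t=17s (window 2): DENY
  req#16 t=17s (window 2): DENY
  req#17 t=18s (window 3): ALLOW
  req#18 t=22s (window 3): ALLOW
  req#19 t=22s (window 3): ALLOW
  req#20 t=23s (window 3): DENY
  req#21 t=26s (window 4): ALLOW
  req#22 t=27s (window 4): ALLOW
  req#23 t=28s (window 4): ALLOW

Allowed counts by window: 3 3 3 3 3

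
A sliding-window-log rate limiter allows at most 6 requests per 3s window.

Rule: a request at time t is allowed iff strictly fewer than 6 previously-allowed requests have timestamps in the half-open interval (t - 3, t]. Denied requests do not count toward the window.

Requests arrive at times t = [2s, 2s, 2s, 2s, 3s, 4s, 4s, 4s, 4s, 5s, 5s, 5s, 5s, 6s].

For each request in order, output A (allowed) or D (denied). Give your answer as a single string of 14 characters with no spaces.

Tracking allowed requests in the window:
  req#1 t=2s: ALLOW
  req#2 t=2s: ALLOW
  req#3 t=2s: ALLOW
  req#4 t=2s: ALLOW
  req#5 t=3s: ALLOW
  req#6 t=4s: ALLOW
  req#7 t=4s: DENY
  req#8 t=4s: DENY
  req#9 t=4s: DENY
  req#10 t=5s: ALLOW
  req#11 t=5s: ALLOW
  req#12 t=5s: ALLOW
  req#13 t=5s: ALLOW
  req#14 t=6s: ALLOW

Answer: AAAAAADDDAAAAA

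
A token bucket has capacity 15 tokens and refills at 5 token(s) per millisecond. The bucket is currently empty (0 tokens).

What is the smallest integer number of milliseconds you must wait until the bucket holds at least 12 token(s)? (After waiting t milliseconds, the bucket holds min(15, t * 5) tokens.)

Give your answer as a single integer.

Need t * 5 >= 12, so t >= 12/5.
Smallest integer t = ceil(12/5) = 3.

Answer: 3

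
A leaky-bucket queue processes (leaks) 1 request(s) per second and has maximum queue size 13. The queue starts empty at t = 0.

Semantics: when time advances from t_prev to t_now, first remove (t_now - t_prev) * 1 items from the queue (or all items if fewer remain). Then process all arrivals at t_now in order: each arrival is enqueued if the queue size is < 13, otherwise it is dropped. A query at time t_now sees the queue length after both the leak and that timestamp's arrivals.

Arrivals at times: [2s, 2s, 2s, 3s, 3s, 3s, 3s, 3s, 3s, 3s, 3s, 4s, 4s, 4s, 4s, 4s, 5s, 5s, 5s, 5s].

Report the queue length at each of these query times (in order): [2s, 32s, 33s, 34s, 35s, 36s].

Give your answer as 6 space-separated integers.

Queue lengths at query times:
  query t=2s: backlog = 3
  query t=32s: backlog = 0
  query t=33s: backlog = 0
  query t=34s: backlog = 0
  query t=35s: backlog = 0
  query t=36s: backlog = 0

Answer: 3 0 0 0 0 0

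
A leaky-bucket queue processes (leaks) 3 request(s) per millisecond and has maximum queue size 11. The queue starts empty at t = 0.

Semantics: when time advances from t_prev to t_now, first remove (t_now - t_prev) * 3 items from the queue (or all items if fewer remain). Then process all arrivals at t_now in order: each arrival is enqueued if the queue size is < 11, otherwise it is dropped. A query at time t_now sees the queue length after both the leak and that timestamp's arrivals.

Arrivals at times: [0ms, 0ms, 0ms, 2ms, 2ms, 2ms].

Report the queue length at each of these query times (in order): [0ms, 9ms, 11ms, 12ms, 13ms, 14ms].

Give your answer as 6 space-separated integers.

Queue lengths at query times:
  query t=0ms: backlog = 3
  query t=9ms: backlog = 0
  query t=11ms: backlog = 0
  query t=12ms: backlog = 0
  query t=13ms: backlog = 0
  query t=14ms: backlog = 0

Answer: 3 0 0 0 0 0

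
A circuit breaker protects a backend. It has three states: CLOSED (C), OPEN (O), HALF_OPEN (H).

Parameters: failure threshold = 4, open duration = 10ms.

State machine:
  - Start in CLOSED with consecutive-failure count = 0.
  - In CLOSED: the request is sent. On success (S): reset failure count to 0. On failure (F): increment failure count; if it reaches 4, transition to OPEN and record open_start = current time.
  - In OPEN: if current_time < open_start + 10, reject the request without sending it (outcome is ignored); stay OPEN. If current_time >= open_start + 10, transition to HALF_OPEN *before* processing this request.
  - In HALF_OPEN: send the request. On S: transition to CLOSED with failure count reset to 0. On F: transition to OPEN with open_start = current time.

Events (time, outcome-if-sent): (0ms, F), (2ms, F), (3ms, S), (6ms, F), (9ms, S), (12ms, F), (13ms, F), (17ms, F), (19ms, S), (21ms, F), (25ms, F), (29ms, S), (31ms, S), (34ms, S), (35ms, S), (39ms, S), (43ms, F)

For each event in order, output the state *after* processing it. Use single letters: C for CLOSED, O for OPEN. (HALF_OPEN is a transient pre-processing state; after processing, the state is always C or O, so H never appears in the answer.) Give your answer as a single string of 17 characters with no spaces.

Answer: CCCCCCCCCCCCCCCCC

Derivation:
State after each event:
  event#1 t=0ms outcome=F: state=CLOSED
  event#2 t=2ms outcome=F: state=CLOSED
  event#3 t=3ms outcome=S: state=CLOSED
  event#4 t=6ms outcome=F: state=CLOSED
  event#5 t=9ms outcome=S: state=CLOSED
  event#6 t=12ms outcome=F: state=CLOSED
  event#7 t=13ms outcome=F: state=CLOSED
  event#8 t=17ms outcome=F: state=CLOSED
  event#9 t=19ms outcome=S: state=CLOSED
  event#10 t=21ms outcome=F: state=CLOSED
  event#11 t=25ms outcome=F: state=CLOSED
  event#12 t=29ms outcome=S: state=CLOSED
  event#13 t=31ms outcome=S: state=CLOSED
  event#14 t=34ms outcome=S: state=CLOSED
  event#15 t=35ms outcome=S: state=CLOSED
  event#16 t=39ms outcome=S: state=CLOSED
  event#17 t=43ms outcome=F: state=CLOSED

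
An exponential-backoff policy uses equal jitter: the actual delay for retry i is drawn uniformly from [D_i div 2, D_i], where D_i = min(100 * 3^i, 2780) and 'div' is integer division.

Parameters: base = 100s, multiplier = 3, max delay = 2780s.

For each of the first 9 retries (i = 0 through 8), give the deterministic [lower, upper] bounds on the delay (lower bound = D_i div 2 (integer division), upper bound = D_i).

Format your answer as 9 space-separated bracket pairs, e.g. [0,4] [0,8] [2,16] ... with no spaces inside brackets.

Answer: [50,100] [150,300] [450,900] [1350,2700] [1390,2780] [1390,2780] [1390,2780] [1390,2780] [1390,2780]

Derivation:
Computing bounds per retry:
  i=0: D_i=min(100*3^0,2780)=100, bounds=[50,100]
  i=1: D_i=min(100*3^1,2780)=300, bounds=[150,300]
  i=2: D_i=min(100*3^2,2780)=900, bounds=[450,900]
  i=3: D_i=min(100*3^3,2780)=2700, bounds=[1350,2700]
  i=4: D_i=min(100*3^4,2780)=2780, bounds=[1390,2780]
  i=5: D_i=min(100*3^5,2780)=2780, bounds=[1390,2780]
  i=6: D_i=min(100*3^6,2780)=2780, bounds=[1390,2780]
  i=7: D_i=min(100*3^7,2780)=2780, bounds=[1390,2780]
  i=8: D_i=min(100*3^8,2780)=2780, bounds=[1390,2780]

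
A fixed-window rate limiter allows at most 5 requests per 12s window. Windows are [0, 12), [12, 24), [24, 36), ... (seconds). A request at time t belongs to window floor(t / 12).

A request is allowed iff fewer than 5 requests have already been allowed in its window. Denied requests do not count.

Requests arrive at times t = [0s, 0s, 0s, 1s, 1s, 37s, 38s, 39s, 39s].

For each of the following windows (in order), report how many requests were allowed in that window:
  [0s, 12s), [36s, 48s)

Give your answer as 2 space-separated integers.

Answer: 5 4

Derivation:
Processing requests:
  req#1 t=0s (window 0): ALLOW
  req#2 t=0s (window 0): ALLOW
  req#3 t=0s (window 0): ALLOW
  req#4 t=1s (window 0): ALLOW
  req#5 t=1s (window 0): ALLOW
  req#6 t=37s (window 3): ALLOW
  req#7 t=38s (window 3): ALLOW
  req#8 t=39s (window 3): ALLOW
  req#9 t=39s (window 3): ALLOW

Allowed counts by window: 5 4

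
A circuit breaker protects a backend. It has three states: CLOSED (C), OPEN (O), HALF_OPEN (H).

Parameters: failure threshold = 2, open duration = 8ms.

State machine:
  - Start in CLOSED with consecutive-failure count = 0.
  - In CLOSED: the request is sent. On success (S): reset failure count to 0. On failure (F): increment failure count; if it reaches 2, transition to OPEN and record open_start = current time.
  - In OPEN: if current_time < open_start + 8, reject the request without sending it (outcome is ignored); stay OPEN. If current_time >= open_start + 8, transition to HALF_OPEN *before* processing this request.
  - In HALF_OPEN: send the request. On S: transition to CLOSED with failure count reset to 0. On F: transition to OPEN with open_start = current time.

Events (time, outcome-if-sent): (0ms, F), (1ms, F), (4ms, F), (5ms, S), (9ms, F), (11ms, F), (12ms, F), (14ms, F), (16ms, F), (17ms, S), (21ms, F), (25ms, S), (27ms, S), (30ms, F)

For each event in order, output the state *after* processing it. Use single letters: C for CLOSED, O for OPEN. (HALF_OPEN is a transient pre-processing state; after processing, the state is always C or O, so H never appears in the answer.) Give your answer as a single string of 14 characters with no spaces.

Answer: COOOOOOOOCCCCC

Derivation:
State after each event:
  event#1 t=0ms outcome=F: state=CLOSED
  event#2 t=1ms outcome=F: state=OPEN
  event#3 t=4ms outcome=F: state=OPEN
  event#4 t=5ms outcome=S: state=OPEN
  event#5 t=9ms outcome=F: state=OPEN
  event#6 t=11ms outcome=F: state=OPEN
  event#7 t=12ms outcome=F: state=OPEN
  event#8 t=14ms outcome=F: state=OPEN
  event#9 t=16ms outcome=F: state=OPEN
  event#10 t=17ms outcome=S: state=CLOSED
  event#11 t=21ms outcome=F: state=CLOSED
  event#12 t=25ms outcome=S: state=CLOSED
  event#13 t=27ms outcome=S: state=CLOSED
  event#14 t=30ms outcome=F: state=CLOSED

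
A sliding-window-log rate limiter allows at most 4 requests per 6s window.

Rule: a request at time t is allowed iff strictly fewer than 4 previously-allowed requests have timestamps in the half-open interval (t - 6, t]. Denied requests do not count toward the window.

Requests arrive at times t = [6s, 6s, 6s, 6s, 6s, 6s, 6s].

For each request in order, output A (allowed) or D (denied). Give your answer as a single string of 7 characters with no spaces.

Tracking allowed requests in the window:
  req#1 t=6s: ALLOW
  req#2 t=6s: ALLOW
  req#3 t=6s: ALLOW
  req#4 t=6s: ALLOW
  req#5 t=6s: DENY
  req#6 t=6s: DENY
  req#7 t=6s: DENY

Answer: AAAADDD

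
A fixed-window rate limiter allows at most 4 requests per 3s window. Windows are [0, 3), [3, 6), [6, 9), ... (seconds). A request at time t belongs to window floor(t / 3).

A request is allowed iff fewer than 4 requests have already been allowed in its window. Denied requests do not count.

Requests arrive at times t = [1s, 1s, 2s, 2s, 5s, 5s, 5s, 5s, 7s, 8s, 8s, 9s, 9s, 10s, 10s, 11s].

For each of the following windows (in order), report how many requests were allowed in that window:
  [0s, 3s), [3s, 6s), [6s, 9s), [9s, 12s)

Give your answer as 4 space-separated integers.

Answer: 4 4 3 4

Derivation:
Processing requests:
  req#1 t=1s (window 0): ALLOW
  req#2 t=1s (window 0): ALLOW
  req#3 t=2s (window 0): ALLOW
  req#4 t=2s (window 0): ALLOW
  req#5 t=5s (window 1): ALLOW
  req#6 t=5s (window 1): ALLOW
  req#7 t=5s (window 1): ALLOW
  req#8 t=5s (window 1): ALLOW
  req#9 t=7s (window 2): ALLOW
  req#10 t=8s (window 2): ALLOW
  req#11 t=8s (window 2): ALLOW
  req#12 t=9s (window 3): ALLOW
  req#13 t=9s (window 3): ALLOW
  req#14 t=10s (window 3): ALLOW
  req#15 t=10s (window 3): ALLOW
  req#16 t=11s (window 3): DENY

Allowed counts by window: 4 4 3 4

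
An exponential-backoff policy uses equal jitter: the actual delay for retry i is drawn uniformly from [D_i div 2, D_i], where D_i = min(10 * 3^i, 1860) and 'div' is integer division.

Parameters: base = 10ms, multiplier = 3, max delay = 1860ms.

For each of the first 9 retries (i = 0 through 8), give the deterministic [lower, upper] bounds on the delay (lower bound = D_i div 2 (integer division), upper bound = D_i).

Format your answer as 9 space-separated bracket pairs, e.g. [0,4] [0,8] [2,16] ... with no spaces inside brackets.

Answer: [5,10] [15,30] [45,90] [135,270] [405,810] [930,1860] [930,1860] [930,1860] [930,1860]

Derivation:
Computing bounds per retry:
  i=0: D_i=min(10*3^0,1860)=10, bounds=[5,10]
  i=1: D_i=min(10*3^1,1860)=30, bounds=[15,30]
  i=2: D_i=min(10*3^2,1860)=90, bounds=[45,90]
  i=3: D_i=min(10*3^3,1860)=270, bounds=[135,270]
  i=4: D_i=min(10*3^4,1860)=810, bounds=[405,810]
  i=5: D_i=min(10*3^5,1860)=1860, bounds=[930,1860]
  i=6: D_i=min(10*3^6,1860)=1860, bounds=[930,1860]
  i=7: D_i=min(10*3^7,1860)=1860, bounds=[930,1860]
  i=8: D_i=min(10*3^8,1860)=1860, bounds=[930,1860]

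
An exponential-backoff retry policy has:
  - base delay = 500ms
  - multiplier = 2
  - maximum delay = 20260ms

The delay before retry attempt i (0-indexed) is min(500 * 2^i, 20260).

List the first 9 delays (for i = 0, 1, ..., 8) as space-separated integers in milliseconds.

Computing each delay:
  i=0: min(500*2^0, 20260) = 500
  i=1: min(500*2^1, 20260) = 1000
  i=2: min(500*2^2, 20260) = 2000
  i=3: min(500*2^3, 20260) = 4000
  i=4: min(500*2^4, 20260) = 8000
  i=5: min(500*2^5, 20260) = 16000
  i=6: min(500*2^6, 20260) = 20260
  i=7: min(500*2^7, 20260) = 20260
  i=8: min(500*2^8, 20260) = 20260

Answer: 500 1000 2000 4000 8000 16000 20260 20260 20260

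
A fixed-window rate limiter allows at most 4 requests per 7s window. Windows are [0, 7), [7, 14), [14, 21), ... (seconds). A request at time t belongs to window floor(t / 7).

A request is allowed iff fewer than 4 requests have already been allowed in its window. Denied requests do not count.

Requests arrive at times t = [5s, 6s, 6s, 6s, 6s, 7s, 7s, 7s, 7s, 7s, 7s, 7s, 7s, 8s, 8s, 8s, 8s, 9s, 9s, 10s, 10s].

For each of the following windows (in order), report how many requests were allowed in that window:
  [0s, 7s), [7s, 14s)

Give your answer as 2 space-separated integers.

Processing requests:
  req#1 t=5s (window 0): ALLOW
  req#2 t=6s (window 0): ALLOW
  req#3 t=6s (window 0): ALLOW
  req#4 t=6s (window 0): ALLOW
  req#5 t=6s (window 0): DENY
  req#6 t=7s (window 1): ALLOW
  req#7 t=7s (window 1): ALLOW
  req#8 t=7s (window 1): ALLOW
  req#9 t=7s (window 1): ALLOW
  req#10 t=7s (window 1): DENY
  req#11 t=7s (window 1): DENY
  req#12 t=7s (window 1): DENY
  req#13 t=7s (window 1): DENY
  req#14 t=8s (window 1): DENY
  req#15 t=8s (window 1): DENY
  req#16 t=8s (window 1): DENY
  req#17 t=8s (window 1): DENY
  req#18 t=9s (window 1): DENY
  req#19 t=9s (window 1): DENY
  req#20 t=10s (window 1): DENY
  req#21 t=10s (window 1): DENY

Allowed counts by window: 4 4

Answer: 4 4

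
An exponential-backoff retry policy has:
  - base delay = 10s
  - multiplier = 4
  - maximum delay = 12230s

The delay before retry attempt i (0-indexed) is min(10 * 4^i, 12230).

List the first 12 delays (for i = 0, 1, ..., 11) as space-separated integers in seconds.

Answer: 10 40 160 640 2560 10240 12230 12230 12230 12230 12230 12230

Derivation:
Computing each delay:
  i=0: min(10*4^0, 12230) = 10
  i=1: min(10*4^1, 12230) = 40
  i=2: min(10*4^2, 12230) = 160
  i=3: min(10*4^3, 12230) = 640
  i=4: min(10*4^4, 12230) = 2560
  i=5: min(10*4^5, 12230) = 10240
  i=6: min(10*4^6, 12230) = 12230
  i=7: min(10*4^7, 12230) = 12230
  i=8: min(10*4^8, 12230) = 12230
  i=9: min(10*4^9, 12230) = 12230
  i=10: min(10*4^10, 12230) = 12230
  i=11: min(10*4^11, 12230) = 12230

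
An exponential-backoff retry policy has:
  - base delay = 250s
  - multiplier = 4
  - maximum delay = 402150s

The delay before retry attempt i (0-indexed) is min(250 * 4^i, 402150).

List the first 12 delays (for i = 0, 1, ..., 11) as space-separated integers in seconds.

Answer: 250 1000 4000 16000 64000 256000 402150 402150 402150 402150 402150 402150

Derivation:
Computing each delay:
  i=0: min(250*4^0, 402150) = 250
  i=1: min(250*4^1, 402150) = 1000
  i=2: min(250*4^2, 402150) = 4000
  i=3: min(250*4^3, 402150) = 16000
  i=4: min(250*4^4, 402150) = 64000
  i=5: min(250*4^5, 402150) = 256000
  i=6: min(250*4^6, 402150) = 402150
  i=7: min(250*4^7, 402150) = 402150
  i=8: min(250*4^8, 402150) = 402150
  i=9: min(250*4^9, 402150) = 402150
  i=10: min(250*4^10, 402150) = 402150
  i=11: min(250*4^11, 402150) = 402150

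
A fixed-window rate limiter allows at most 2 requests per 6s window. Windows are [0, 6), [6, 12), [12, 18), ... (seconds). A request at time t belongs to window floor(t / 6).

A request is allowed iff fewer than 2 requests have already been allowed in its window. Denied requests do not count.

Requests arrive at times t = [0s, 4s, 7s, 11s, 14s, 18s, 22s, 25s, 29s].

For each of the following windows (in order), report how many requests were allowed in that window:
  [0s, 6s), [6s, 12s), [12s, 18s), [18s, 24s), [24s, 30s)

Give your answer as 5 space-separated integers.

Answer: 2 2 1 2 2

Derivation:
Processing requests:
  req#1 t=0s (window 0): ALLOW
  req#2 t=4s (window 0): ALLOW
  req#3 t=7s (window 1): ALLOW
  req#4 t=11s (window 1): ALLOW
  req#5 t=14s (window 2): ALLOW
  req#6 t=18s (window 3): ALLOW
  req#7 t=22s (window 3): ALLOW
  req#8 t=25s (window 4): ALLOW
  req#9 t=29s (window 4): ALLOW

Allowed counts by window: 2 2 1 2 2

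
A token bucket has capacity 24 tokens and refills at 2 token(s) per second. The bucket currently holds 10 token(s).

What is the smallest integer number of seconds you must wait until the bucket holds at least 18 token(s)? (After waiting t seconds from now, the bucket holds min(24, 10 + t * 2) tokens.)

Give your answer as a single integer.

Need 10 + t * 2 >= 18, so t >= 8/2.
Smallest integer t = ceil(8/2) = 4.

Answer: 4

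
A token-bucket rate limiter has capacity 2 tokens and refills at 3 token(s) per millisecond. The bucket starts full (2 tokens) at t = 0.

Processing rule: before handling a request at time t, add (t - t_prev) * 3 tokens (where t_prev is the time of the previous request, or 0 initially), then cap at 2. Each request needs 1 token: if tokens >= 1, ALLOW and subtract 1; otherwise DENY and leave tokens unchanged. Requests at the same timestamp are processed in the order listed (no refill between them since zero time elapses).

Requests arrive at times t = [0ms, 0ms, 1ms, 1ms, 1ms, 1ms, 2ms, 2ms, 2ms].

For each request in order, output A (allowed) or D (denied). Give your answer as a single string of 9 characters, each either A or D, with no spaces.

Simulating step by step:
  req#1 t=0ms: ALLOW
  req#2 t=0ms: ALLOW
  req#3 t=1ms: ALLOW
  req#4 t=1ms: ALLOW
  req#5 t=1ms: DENY
  req#6 t=1ms: DENY
  req#7 t=2ms: ALLOW
  req#8 t=2ms: ALLOW
  req#9 t=2ms: DENY

Answer: AAAADDAAD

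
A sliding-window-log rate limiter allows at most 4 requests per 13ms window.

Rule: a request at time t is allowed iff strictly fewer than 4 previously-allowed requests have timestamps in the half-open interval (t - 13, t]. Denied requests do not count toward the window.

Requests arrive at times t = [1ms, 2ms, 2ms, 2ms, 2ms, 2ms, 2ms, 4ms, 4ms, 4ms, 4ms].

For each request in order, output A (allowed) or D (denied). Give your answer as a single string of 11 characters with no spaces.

Tracking allowed requests in the window:
  req#1 t=1ms: ALLOW
  req#2 t=2ms: ALLOW
  req#3 t=2ms: ALLOW
  req#4 t=2ms: ALLOW
  req#5 t=2ms: DENY
  req#6 t=2ms: DENY
  req#7 t=2ms: DENY
  req#8 t=4ms: DENY
  req#9 t=4ms: DENY
  req#10 t=4ms: DENY
  req#11 t=4ms: DENY

Answer: AAAADDDDDDD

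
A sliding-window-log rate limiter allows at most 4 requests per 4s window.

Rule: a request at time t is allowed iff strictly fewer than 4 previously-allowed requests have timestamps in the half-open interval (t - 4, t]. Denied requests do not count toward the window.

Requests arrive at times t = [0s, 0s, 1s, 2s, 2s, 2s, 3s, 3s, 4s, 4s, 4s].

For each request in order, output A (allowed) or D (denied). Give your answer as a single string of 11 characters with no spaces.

Answer: AAAADDDDAAD

Derivation:
Tracking allowed requests in the window:
  req#1 t=0s: ALLOW
  req#2 t=0s: ALLOW
  req#3 t=1s: ALLOW
  req#4 t=2s: ALLOW
  req#5 t=2s: DENY
  req#6 t=2s: DENY
  req#7 t=3s: DENY
  req#8 t=3s: DENY
  req#9 t=4s: ALLOW
  req#10 t=4s: ALLOW
  req#11 t=4s: DENY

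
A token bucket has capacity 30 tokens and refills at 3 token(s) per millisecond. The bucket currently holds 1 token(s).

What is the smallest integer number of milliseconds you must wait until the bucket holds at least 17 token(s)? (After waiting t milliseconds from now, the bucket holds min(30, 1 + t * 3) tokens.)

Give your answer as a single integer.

Need 1 + t * 3 >= 17, so t >= 16/3.
Smallest integer t = ceil(16/3) = 6.

Answer: 6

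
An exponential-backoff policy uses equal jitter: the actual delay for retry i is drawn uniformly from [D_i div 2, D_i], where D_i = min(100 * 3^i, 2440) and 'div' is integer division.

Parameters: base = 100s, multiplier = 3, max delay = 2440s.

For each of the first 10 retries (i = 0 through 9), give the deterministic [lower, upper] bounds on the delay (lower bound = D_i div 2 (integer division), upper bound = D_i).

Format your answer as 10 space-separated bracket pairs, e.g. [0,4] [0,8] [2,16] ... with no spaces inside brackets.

Computing bounds per retry:
  i=0: D_i=min(100*3^0,2440)=100, bounds=[50,100]
  i=1: D_i=min(100*3^1,2440)=300, bounds=[150,300]
  i=2: D_i=min(100*3^2,2440)=900, bounds=[450,900]
  i=3: D_i=min(100*3^3,2440)=2440, bounds=[1220,2440]
  i=4: D_i=min(100*3^4,2440)=2440, bounds=[1220,2440]
  i=5: D_i=min(100*3^5,2440)=2440, bounds=[1220,2440]
  i=6: D_i=min(100*3^6,2440)=2440, bounds=[1220,2440]
  i=7: D_i=min(100*3^7,2440)=2440, bounds=[1220,2440]
  i=8: D_i=min(100*3^8,2440)=2440, bounds=[1220,2440]
  i=9: D_i=min(100*3^9,2440)=2440, bounds=[1220,2440]

Answer: [50,100] [150,300] [450,900] [1220,2440] [1220,2440] [1220,2440] [1220,2440] [1220,2440] [1220,2440] [1220,2440]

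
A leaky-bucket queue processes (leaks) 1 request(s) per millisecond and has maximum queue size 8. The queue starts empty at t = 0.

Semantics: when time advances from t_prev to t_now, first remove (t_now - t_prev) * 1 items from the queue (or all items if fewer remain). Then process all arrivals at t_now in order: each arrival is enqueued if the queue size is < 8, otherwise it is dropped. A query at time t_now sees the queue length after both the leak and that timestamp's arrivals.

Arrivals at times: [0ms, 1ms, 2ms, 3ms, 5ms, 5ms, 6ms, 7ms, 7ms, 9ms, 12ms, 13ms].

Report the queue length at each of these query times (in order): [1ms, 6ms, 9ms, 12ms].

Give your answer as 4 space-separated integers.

Queue lengths at query times:
  query t=1ms: backlog = 1
  query t=6ms: backlog = 2
  query t=9ms: backlog = 2
  query t=12ms: backlog = 1

Answer: 1 2 2 1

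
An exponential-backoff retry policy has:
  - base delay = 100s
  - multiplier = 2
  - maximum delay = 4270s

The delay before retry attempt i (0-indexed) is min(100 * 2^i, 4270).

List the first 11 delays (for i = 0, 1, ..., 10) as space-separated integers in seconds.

Computing each delay:
  i=0: min(100*2^0, 4270) = 100
  i=1: min(100*2^1, 4270) = 200
  i=2: min(100*2^2, 4270) = 400
  i=3: min(100*2^3, 4270) = 800
  i=4: min(100*2^4, 4270) = 1600
  i=5: min(100*2^5, 4270) = 3200
  i=6: min(100*2^6, 4270) = 4270
  i=7: min(100*2^7, 4270) = 4270
  i=8: min(100*2^8, 4270) = 4270
  i=9: min(100*2^9, 4270) = 4270
  i=10: min(100*2^10, 4270) = 4270

Answer: 100 200 400 800 1600 3200 4270 4270 4270 4270 4270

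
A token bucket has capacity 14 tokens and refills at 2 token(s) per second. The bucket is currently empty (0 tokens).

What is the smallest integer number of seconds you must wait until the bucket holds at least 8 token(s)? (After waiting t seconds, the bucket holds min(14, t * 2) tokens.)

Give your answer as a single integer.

Answer: 4

Derivation:
Need t * 2 >= 8, so t >= 8/2.
Smallest integer t = ceil(8/2) = 4.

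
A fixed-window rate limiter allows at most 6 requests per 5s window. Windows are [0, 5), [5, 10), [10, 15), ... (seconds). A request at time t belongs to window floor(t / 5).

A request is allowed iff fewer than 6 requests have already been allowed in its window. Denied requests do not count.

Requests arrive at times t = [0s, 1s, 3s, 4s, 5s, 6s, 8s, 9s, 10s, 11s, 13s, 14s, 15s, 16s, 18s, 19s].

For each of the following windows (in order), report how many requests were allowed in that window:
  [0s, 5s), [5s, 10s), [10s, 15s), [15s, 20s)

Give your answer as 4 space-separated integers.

Processing requests:
  req#1 t=0s (window 0): ALLOW
  req#2 t=1s (window 0): ALLOW
  req#3 t=3s (window 0): ALLOW
  req#4 t=4s (window 0): ALLOW
  req#5 t=5s (window 1): ALLOW
  req#6 t=6s (window 1): ALLOW
  req#7 t=8s (window 1): ALLOW
  req#8 t=9s (window 1): ALLOW
  req#9 t=10s (window 2): ALLOW
  req#10 t=11s (window 2): ALLOW
  req#11 t=13s (window 2): ALLOW
  req#12 t=14s (window 2): ALLOW
  req#13 t=15s (window 3): ALLOW
  req#14 t=16s (window 3): ALLOW
  req#15 t=18s (window 3): ALLOW
  req#16 t=19s (window 3): ALLOW

Allowed counts by window: 4 4 4 4

Answer: 4 4 4 4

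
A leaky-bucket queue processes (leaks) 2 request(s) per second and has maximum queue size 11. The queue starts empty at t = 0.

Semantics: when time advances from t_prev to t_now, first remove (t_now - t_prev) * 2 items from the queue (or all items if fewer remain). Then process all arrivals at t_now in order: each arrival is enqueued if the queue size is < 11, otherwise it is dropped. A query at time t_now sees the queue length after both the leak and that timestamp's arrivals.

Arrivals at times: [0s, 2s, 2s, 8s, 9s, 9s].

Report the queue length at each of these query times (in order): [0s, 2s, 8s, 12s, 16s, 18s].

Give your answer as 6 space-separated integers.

Answer: 1 2 1 0 0 0

Derivation:
Queue lengths at query times:
  query t=0s: backlog = 1
  query t=2s: backlog = 2
  query t=8s: backlog = 1
  query t=12s: backlog = 0
  query t=16s: backlog = 0
  query t=18s: backlog = 0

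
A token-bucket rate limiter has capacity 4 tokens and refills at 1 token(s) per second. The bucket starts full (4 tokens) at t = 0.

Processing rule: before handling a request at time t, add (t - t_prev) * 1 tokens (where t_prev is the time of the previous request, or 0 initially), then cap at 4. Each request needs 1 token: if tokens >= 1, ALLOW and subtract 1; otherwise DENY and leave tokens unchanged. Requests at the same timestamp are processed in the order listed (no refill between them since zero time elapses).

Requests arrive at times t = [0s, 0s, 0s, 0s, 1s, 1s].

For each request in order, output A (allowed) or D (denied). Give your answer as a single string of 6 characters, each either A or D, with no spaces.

Simulating step by step:
  req#1 t=0s: ALLOW
  req#2 t=0s: ALLOW
  req#3 t=0s: ALLOW
  req#4 t=0s: ALLOW
  req#5 t=1s: ALLOW
  req#6 t=1s: DENY

Answer: AAAAAD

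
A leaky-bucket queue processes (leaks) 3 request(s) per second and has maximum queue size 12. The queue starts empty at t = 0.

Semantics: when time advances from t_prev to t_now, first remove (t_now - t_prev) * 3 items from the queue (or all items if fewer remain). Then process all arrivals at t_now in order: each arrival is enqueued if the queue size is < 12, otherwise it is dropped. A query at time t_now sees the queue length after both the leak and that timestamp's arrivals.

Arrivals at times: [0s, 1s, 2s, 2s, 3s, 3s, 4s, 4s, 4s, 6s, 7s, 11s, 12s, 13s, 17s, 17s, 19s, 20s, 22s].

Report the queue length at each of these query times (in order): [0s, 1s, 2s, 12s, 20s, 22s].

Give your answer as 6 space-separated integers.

Queue lengths at query times:
  query t=0s: backlog = 1
  query t=1s: backlog = 1
  query t=2s: backlog = 2
  query t=12s: backlog = 1
  query t=20s: backlog = 1
  query t=22s: backlog = 1

Answer: 1 1 2 1 1 1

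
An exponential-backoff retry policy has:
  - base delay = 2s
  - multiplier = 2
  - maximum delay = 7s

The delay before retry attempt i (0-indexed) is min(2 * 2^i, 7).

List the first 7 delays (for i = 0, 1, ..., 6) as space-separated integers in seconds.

Answer: 2 4 7 7 7 7 7

Derivation:
Computing each delay:
  i=0: min(2*2^0, 7) = 2
  i=1: min(2*2^1, 7) = 4
  i=2: min(2*2^2, 7) = 7
  i=3: min(2*2^3, 7) = 7
  i=4: min(2*2^4, 7) = 7
  i=5: min(2*2^5, 7) = 7
  i=6: min(2*2^6, 7) = 7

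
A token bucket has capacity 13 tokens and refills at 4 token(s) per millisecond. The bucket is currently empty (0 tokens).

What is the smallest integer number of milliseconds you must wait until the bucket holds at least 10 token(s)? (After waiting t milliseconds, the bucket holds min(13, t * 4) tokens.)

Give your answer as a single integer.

Need t * 4 >= 10, so t >= 10/4.
Smallest integer t = ceil(10/4) = 3.

Answer: 3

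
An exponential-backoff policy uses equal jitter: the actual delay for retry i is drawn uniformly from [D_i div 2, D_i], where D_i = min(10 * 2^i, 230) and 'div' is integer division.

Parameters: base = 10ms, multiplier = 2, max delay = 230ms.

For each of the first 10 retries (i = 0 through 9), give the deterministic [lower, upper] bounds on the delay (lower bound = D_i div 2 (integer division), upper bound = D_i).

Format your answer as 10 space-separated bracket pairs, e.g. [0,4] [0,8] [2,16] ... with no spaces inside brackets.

Computing bounds per retry:
  i=0: D_i=min(10*2^0,230)=10, bounds=[5,10]
  i=1: D_i=min(10*2^1,230)=20, bounds=[10,20]
  i=2: D_i=min(10*2^2,230)=40, bounds=[20,40]
  i=3: D_i=min(10*2^3,230)=80, bounds=[40,80]
  i=4: D_i=min(10*2^4,230)=160, bounds=[80,160]
  i=5: D_i=min(10*2^5,230)=230, bounds=[115,230]
  i=6: D_i=min(10*2^6,230)=230, bounds=[115,230]
  i=7: D_i=min(10*2^7,230)=230, bounds=[115,230]
  i=8: D_i=min(10*2^8,230)=230, bounds=[115,230]
  i=9: D_i=min(10*2^9,230)=230, bounds=[115,230]

Answer: [5,10] [10,20] [20,40] [40,80] [80,160] [115,230] [115,230] [115,230] [115,230] [115,230]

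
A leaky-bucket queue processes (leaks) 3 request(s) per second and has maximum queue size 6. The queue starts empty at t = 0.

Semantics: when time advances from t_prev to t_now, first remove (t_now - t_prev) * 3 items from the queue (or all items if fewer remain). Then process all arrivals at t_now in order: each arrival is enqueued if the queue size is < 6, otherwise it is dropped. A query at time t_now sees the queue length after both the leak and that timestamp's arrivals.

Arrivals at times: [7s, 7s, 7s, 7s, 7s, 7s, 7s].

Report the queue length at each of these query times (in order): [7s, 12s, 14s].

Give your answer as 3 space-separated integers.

Queue lengths at query times:
  query t=7s: backlog = 6
  query t=12s: backlog = 0
  query t=14s: backlog = 0

Answer: 6 0 0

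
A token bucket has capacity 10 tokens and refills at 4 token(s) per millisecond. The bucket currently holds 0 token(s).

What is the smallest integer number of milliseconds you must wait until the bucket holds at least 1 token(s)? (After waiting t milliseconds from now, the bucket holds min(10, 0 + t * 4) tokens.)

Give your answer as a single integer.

Answer: 1

Derivation:
Need 0 + t * 4 >= 1, so t >= 1/4.
Smallest integer t = ceil(1/4) = 1.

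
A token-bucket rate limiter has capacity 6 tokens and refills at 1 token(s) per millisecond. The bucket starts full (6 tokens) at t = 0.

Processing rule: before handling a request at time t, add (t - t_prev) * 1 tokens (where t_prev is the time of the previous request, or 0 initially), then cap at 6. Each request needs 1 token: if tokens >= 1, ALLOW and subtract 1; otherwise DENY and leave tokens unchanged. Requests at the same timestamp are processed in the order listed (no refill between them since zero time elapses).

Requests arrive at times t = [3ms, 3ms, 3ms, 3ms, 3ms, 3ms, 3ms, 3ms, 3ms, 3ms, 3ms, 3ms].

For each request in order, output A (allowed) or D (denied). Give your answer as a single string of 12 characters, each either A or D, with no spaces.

Answer: AAAAAADDDDDD

Derivation:
Simulating step by step:
  req#1 t=3ms: ALLOW
  req#2 t=3ms: ALLOW
  req#3 t=3ms: ALLOW
  req#4 t=3ms: ALLOW
  req#5 t=3ms: ALLOW
  req#6 t=3ms: ALLOW
  req#7 t=3ms: DENY
  req#8 t=3ms: DENY
  req#9 t=3ms: DENY
  req#10 t=3ms: DENY
  req#11 t=3ms: DENY
  req#12 t=3ms: DENY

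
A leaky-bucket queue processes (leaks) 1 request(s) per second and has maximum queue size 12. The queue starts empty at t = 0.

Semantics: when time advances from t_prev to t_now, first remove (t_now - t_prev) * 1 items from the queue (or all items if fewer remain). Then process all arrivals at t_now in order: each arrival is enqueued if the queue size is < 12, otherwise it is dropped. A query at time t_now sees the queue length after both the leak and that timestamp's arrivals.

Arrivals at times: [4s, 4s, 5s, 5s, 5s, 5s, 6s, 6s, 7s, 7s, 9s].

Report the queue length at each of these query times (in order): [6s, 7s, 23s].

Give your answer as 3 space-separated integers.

Queue lengths at query times:
  query t=6s: backlog = 6
  query t=7s: backlog = 7
  query t=23s: backlog = 0

Answer: 6 7 0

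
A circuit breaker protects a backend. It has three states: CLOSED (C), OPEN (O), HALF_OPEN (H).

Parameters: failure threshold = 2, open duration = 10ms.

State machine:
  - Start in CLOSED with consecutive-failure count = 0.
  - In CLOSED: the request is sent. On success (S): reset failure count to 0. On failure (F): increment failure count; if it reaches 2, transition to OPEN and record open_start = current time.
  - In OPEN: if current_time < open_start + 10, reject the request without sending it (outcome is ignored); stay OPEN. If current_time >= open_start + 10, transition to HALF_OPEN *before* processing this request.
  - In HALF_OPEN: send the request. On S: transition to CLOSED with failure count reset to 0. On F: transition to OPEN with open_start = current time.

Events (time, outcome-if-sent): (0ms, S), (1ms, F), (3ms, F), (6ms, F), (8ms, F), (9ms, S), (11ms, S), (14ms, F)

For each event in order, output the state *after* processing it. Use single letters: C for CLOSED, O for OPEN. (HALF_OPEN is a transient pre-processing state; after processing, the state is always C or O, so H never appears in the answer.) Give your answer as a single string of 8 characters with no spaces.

Answer: CCOOOOOO

Derivation:
State after each event:
  event#1 t=0ms outcome=S: state=CLOSED
  event#2 t=1ms outcome=F: state=CLOSED
  event#3 t=3ms outcome=F: state=OPEN
  event#4 t=6ms outcome=F: state=OPEN
  event#5 t=8ms outcome=F: state=OPEN
  event#6 t=9ms outcome=S: state=OPEN
  event#7 t=11ms outcome=S: state=OPEN
  event#8 t=14ms outcome=F: state=OPEN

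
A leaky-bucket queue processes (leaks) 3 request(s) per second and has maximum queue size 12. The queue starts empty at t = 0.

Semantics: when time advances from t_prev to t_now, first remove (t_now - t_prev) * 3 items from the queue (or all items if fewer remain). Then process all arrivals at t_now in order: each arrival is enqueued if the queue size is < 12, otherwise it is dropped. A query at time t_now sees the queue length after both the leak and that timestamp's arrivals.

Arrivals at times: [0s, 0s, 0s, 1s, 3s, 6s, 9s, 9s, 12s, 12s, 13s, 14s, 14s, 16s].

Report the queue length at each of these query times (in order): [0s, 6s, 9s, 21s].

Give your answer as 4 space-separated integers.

Answer: 3 1 2 0

Derivation:
Queue lengths at query times:
  query t=0s: backlog = 3
  query t=6s: backlog = 1
  query t=9s: backlog = 2
  query t=21s: backlog = 0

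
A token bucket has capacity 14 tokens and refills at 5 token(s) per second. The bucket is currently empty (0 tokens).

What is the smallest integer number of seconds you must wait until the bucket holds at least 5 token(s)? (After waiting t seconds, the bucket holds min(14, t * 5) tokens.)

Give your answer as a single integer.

Answer: 1

Derivation:
Need t * 5 >= 5, so t >= 5/5.
Smallest integer t = ceil(5/5) = 1.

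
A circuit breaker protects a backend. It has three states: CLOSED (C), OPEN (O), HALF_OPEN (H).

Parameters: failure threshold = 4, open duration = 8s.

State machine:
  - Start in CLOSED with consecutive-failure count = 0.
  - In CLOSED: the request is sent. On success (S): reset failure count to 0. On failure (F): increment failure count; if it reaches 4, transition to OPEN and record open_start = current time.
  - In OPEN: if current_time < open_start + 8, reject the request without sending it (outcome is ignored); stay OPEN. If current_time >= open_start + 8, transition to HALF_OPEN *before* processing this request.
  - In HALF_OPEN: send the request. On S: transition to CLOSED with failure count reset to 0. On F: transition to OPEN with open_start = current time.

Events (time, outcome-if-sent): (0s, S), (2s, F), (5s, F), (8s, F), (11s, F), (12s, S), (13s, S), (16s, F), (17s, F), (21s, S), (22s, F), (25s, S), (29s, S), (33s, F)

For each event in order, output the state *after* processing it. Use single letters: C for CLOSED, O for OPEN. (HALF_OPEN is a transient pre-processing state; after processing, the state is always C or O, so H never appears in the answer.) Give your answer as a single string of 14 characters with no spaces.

Answer: CCCCOOOOOCCCCC

Derivation:
State after each event:
  event#1 t=0s outcome=S: state=CLOSED
  event#2 t=2s outcome=F: state=CLOSED
  event#3 t=5s outcome=F: state=CLOSED
  event#4 t=8s outcome=F: state=CLOSED
  event#5 t=11s outcome=F: state=OPEN
  event#6 t=12s outcome=S: state=OPEN
  event#7 t=13s outcome=S: state=OPEN
  event#8 t=16s outcome=F: state=OPEN
  event#9 t=17s outcome=F: state=OPEN
  event#10 t=21s outcome=S: state=CLOSED
  event#11 t=22s outcome=F: state=CLOSED
  event#12 t=25s outcome=S: state=CLOSED
  event#13 t=29s outcome=S: state=CLOSED
  event#14 t=33s outcome=F: state=CLOSED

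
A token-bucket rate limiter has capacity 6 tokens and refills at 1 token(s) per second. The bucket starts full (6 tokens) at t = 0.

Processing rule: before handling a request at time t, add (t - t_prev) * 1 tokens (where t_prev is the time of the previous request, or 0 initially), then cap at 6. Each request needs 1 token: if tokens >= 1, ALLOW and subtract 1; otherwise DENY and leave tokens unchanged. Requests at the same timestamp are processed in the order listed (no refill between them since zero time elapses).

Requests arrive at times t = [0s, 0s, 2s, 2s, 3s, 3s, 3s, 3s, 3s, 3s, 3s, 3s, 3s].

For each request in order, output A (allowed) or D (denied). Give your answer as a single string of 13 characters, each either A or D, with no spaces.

Simulating step by step:
  req#1 t=0s: ALLOW
  req#2 t=0s: ALLOW
  req#3 t=2s: ALLOW
  req#4 t=2s: ALLOW
  req#5 t=3s: ALLOW
  req#6 t=3s: ALLOW
  req#7 t=3s: ALLOW
  req#8 t=3s: ALLOW
  req#9 t=3s: ALLOW
  req#10 t=3s: DENY
  req#11 t=3s: DENY
  req#12 t=3s: DENY
  req#13 t=3s: DENY

Answer: AAAAAAAAADDDD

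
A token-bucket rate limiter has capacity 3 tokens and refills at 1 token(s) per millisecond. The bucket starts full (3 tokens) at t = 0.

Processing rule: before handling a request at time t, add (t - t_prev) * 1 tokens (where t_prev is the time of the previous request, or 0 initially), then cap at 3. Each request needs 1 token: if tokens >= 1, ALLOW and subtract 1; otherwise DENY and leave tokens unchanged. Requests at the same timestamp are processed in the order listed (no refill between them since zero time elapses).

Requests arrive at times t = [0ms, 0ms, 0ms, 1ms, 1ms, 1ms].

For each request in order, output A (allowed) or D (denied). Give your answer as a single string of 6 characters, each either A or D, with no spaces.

Answer: AAAADD

Derivation:
Simulating step by step:
  req#1 t=0ms: ALLOW
  req#2 t=0ms: ALLOW
  req#3 t=0ms: ALLOW
  req#4 t=1ms: ALLOW
  req#5 t=1ms: DENY
  req#6 t=1ms: DENY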